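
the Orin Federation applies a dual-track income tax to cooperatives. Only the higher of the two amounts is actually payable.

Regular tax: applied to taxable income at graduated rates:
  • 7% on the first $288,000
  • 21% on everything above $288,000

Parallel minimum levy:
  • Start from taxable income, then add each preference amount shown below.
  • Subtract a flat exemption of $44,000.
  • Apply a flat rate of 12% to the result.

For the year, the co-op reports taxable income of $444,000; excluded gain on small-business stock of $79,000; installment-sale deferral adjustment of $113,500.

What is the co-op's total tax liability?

Parallel minimum levy:
  Adjusted income: $444,000 + $79,000 + $113,500 = $636,500
  Less exemption $44,000 → base $592,500
  $592,500 × 12% = $71,100

Regular tax:
  $288,000 × 7% = $20,160
  $156,000 × 21% = $32,760
  → $52,920

$71,100 > $52,920, so the parallel minimum levy is the binding amount.

$71,100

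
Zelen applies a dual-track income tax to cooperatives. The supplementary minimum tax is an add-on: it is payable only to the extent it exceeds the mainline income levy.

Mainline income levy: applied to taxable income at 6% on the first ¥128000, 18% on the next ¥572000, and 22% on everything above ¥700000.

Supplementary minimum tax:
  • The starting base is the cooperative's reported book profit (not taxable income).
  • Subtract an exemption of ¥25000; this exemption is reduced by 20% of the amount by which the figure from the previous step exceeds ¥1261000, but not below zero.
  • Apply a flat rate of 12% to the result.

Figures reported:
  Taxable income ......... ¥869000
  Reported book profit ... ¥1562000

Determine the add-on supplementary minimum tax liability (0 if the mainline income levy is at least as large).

¥39620

Supplementary minimum tax:
  Base (reported book profit): ¥1562000
  Exemption: 20% × (¥1562000 − ¥1261000) = ¥60200 ≥ ¥25000, so the exemption is fully phased out
  Base: ¥1562000 − ¥0 = ¥1562000
  ¥1562000 × 12% = ¥187440

Mainline income levy:
  ¥128000 × 6% = ¥7680
  ¥572000 × 18% = ¥102960
  ¥169000 × 22% = ¥37180
  → ¥147820

Excess of supplementary minimum tax over mainline income levy: ¥187440 − ¥147820 = ¥39620.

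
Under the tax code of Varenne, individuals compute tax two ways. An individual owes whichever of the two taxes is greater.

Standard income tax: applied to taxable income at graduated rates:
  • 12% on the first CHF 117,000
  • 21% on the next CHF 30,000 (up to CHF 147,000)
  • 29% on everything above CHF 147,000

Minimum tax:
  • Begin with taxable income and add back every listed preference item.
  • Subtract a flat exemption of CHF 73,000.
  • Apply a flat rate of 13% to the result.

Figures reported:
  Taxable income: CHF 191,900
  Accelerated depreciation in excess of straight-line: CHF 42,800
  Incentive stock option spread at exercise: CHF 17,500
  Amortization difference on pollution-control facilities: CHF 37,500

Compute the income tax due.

Standard income tax:
  CHF 117,000 × 12% = CHF 14,040
  CHF 30,000 × 21% = CHF 6,300
  CHF 44,900 × 29% = CHF 13,021
  → CHF 33,361

Minimum tax:
  Adjusted income: CHF 191,900 + CHF 42,800 + CHF 17,500 + CHF 37,500 = CHF 289,700
  Less exemption CHF 73,000 → base CHF 216,700
  CHF 216,700 × 13% = CHF 28,171

CHF 33,361 > CHF 28,171, so the standard income tax governs.

CHF 33,361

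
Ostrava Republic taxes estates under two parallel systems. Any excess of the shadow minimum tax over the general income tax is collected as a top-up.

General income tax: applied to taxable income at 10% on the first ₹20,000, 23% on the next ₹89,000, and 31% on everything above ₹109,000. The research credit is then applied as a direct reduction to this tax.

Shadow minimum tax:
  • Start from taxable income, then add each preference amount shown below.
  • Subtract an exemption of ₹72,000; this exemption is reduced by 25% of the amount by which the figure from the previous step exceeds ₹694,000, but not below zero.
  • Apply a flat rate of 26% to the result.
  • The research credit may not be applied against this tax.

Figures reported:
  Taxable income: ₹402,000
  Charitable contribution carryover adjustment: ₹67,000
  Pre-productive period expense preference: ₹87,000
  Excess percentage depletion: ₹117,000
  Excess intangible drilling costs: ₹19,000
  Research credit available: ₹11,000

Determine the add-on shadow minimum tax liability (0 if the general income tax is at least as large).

₹58,900

General income tax:
  ₹20,000 × 10% = ₹2,000
  ₹89,000 × 23% = ₹20,470
  ₹293,000 × 31% = ₹90,830
  → ₹113,300
  Less research credit ₹11,000 → ₹102,300

Shadow minimum tax:
  Adjusted income: ₹402,000 + ₹67,000 + ₹87,000 + ₹117,000 + ₹19,000 = ₹692,000
  Exemption: ₹692,000 ≤ ₹694,000, so full ₹72,000 applies
  Base: ₹692,000 − ₹72,000 = ₹620,000
  ₹620,000 × 26% = ₹161,200

Excess of shadow minimum tax over general income tax: ₹161,200 − ₹102,300 = ₹58,900.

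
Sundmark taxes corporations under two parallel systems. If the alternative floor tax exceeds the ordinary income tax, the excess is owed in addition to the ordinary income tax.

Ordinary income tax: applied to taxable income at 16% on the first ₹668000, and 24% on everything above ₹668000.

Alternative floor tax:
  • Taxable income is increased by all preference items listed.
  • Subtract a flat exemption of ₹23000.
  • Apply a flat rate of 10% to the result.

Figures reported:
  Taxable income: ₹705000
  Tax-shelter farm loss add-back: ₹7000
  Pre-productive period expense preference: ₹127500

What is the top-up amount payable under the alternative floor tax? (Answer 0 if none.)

₹0

Alternative floor tax:
  Adjusted income: ₹705000 + ₹7000 + ₹127500 = ₹839500
  Less exemption ₹23000 → base ₹816500
  ₹816500 × 10% = ₹81650

Ordinary income tax:
  ₹668000 × 16% = ₹106880
  ₹37000 × 24% = ₹8880
  → ₹115760

₹81650 ≤ ₹115760, so no add-on is due.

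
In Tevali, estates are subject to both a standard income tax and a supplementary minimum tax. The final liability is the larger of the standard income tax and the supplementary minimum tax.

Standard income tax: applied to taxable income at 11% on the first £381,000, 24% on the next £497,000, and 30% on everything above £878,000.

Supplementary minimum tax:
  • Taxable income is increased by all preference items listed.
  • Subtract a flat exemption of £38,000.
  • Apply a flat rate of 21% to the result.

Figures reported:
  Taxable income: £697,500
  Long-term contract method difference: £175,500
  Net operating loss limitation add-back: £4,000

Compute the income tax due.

£176,190

Supplementary minimum tax:
  Adjusted income: £697,500 + £175,500 + £4,000 = £877,000
  Less exemption £38,000 → base £839,000
  £839,000 × 21% = £176,190

Standard income tax:
  £381,000 × 11% = £41,910
  £316,500 × 24% = £75,960
  → £117,870

£176,190 > £117,870, so the supplementary minimum tax is the binding amount.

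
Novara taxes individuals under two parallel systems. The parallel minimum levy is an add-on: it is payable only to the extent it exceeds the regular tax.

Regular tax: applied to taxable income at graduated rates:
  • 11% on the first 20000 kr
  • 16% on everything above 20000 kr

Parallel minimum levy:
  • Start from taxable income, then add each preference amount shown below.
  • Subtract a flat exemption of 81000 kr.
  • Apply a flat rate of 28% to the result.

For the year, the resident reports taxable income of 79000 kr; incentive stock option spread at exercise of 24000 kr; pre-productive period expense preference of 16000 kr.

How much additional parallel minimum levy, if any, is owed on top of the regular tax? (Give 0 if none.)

Parallel minimum levy:
  Adjusted income: 79000 kr + 24000 kr + 16000 kr = 119000 kr
  Less exemption 81000 kr → base 38000 kr
  38000 kr × 28% = 10640 kr

Regular tax:
  20000 kr × 11% = 2200 kr
  59000 kr × 16% = 9440 kr
  → 11640 kr

10640 kr ≤ 11640 kr, so no add-on is due.

0 kr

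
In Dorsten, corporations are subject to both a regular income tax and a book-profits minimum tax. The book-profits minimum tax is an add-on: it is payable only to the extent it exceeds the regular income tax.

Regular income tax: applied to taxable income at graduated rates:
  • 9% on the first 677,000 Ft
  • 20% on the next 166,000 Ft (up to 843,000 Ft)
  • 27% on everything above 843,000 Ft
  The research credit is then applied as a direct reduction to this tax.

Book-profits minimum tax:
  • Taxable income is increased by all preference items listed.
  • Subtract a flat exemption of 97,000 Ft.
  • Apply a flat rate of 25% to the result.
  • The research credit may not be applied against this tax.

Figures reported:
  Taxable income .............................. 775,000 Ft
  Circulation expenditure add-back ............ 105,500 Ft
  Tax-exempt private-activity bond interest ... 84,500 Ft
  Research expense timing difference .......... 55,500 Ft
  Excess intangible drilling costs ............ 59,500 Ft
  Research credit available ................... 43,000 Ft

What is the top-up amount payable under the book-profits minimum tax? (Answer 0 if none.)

208,220 Ft

Regular income tax:
  677,000 Ft × 9% = 60,930 Ft
  98,000 Ft × 20% = 19,600 Ft
  → 80,530 Ft
  Less research credit 43,000 Ft → 37,530 Ft

Book-profits minimum tax:
  Adjusted income: 775,000 Ft + 105,500 Ft + 84,500 Ft + 55,500 Ft + 59,500 Ft = 1,080,000 Ft
  Less exemption 97,000 Ft → base 983,000 Ft
  983,000 Ft × 25% = 245,750 Ft

Excess of book-profits minimum tax over regular income tax: 245,750 Ft − 37,530 Ft = 208,220 Ft.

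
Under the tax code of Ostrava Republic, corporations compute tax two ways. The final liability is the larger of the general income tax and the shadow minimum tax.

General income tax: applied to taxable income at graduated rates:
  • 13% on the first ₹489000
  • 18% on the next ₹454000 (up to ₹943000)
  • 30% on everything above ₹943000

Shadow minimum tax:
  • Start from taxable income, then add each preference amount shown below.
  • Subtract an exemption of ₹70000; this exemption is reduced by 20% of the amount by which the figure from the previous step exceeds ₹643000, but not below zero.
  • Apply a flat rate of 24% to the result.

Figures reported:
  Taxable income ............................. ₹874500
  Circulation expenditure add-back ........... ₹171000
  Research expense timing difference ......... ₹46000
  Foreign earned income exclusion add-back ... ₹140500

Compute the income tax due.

General income tax:
  ₹489000 × 13% = ₹63570
  ₹385500 × 18% = ₹69390
  → ₹132960

Shadow minimum tax:
  Adjusted income: ₹874500 + ₹171000 + ₹46000 + ₹140500 = ₹1232000
  Exemption: 20% × (₹1232000 − ₹643000) = ₹117800 ≥ ₹70000, so the exemption is fully phased out
  Base: ₹1232000 − ₹0 = ₹1232000
  ₹1232000 × 24% = ₹295680

₹295680 > ₹132960, so the shadow minimum tax is the binding amount.

₹295680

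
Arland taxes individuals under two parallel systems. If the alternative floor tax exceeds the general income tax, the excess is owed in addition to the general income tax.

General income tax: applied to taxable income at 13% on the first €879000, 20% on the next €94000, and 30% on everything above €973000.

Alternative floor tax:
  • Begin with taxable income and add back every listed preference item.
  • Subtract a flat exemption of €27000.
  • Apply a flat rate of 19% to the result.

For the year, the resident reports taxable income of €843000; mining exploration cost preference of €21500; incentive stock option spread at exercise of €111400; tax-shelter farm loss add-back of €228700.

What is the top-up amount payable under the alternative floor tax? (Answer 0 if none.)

Alternative floor tax:
  Adjusted income: €843000 + €21500 + €111400 + €228700 = €1204600
  Less exemption €27000 → base €1177600
  €1177600 × 19% = €223744

General income tax:
  €843000 × 13% = €109590

Excess of alternative floor tax over general income tax: €223744 − €109590 = €114154.

€114154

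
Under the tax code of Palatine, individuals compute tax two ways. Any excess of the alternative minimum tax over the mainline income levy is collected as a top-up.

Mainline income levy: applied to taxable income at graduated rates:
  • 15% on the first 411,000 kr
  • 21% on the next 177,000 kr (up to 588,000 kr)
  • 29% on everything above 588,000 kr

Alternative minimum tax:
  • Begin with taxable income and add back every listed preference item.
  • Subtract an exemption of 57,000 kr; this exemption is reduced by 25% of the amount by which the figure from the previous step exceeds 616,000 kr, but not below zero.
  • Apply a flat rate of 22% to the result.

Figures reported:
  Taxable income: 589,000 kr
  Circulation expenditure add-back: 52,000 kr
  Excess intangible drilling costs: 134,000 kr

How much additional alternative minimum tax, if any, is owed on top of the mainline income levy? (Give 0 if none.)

67,595 kr

Alternative minimum tax:
  Adjusted income: 589,000 kr + 52,000 kr + 134,000 kr = 775,000 kr
  Exemption: 57,000 kr − 25% × (775,000 kr − 616,000 kr) = 57,000 kr − 39,750 kr = 17,250 kr
  Base: 775,000 kr − 17,250 kr = 757,750 kr
  757,750 kr × 22% = 166,705 kr

Mainline income levy:
  411,000 kr × 15% = 61,650 kr
  177,000 kr × 21% = 37,170 kr
  1,000 kr × 29% = 290 kr
  → 99,110 kr

Excess of alternative minimum tax over mainline income levy: 166,705 kr − 99,110 kr = 67,595 kr.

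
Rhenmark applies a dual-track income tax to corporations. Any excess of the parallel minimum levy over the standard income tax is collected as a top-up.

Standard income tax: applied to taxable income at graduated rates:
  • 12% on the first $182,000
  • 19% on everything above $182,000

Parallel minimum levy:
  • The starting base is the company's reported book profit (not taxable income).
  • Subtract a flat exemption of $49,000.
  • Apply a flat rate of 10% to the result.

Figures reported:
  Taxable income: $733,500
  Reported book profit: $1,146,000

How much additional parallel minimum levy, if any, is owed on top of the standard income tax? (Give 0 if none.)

$0

Parallel minimum levy:
  Base (reported book profit): $1,146,000
  Less exemption $49,000 → base $1,097,000
  $1,097,000 × 10% = $109,700

Standard income tax:
  $182,000 × 12% = $21,840
  $551,500 × 19% = $104,785
  → $126,625

$109,700 ≤ $126,625, so no add-on is due.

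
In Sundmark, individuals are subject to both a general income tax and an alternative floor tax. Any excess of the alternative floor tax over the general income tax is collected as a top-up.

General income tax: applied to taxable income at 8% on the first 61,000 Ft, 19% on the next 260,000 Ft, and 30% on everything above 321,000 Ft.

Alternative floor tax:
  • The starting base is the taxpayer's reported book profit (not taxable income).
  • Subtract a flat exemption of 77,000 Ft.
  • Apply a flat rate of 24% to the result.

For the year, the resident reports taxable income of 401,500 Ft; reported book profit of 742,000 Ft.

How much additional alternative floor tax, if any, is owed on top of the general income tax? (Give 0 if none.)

Alternative floor tax:
  Base (reported book profit): 742,000 Ft
  Less exemption 77,000 Ft → base 665,000 Ft
  665,000 Ft × 24% = 159,600 Ft

General income tax:
  61,000 Ft × 8% = 4,880 Ft
  260,000 Ft × 19% = 49,400 Ft
  80,500 Ft × 30% = 24,150 Ft
  → 78,430 Ft

Excess of alternative floor tax over general income tax: 159,600 Ft − 78,430 Ft = 81,170 Ft.

81,170 Ft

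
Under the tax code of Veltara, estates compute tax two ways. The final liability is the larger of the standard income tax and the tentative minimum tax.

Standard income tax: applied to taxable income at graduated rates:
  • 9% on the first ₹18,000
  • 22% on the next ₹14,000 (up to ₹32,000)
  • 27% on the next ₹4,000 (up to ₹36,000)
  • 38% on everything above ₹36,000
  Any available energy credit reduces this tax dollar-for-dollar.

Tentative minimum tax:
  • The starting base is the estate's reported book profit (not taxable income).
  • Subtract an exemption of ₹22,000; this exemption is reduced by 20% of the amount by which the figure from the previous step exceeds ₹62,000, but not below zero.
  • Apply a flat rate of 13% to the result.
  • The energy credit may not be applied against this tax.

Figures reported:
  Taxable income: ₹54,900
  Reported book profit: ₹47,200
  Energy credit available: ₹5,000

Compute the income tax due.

₹7,962

Standard income tax:
  ₹18,000 × 9% = ₹1,620
  ₹14,000 × 22% = ₹3,080
  ₹4,000 × 27% = ₹1,080
  ₹18,900 × 38% = ₹7,182
  → ₹12,962
  Less energy credit ₹5,000 → ₹7,962

Tentative minimum tax:
  Base (reported book profit): ₹47,200
  Exemption: ₹47,200 ≤ ₹62,000, so full ₹22,000 applies
  Base: ₹47,200 − ₹22,000 = ₹25,200
  ₹25,200 × 13% = ₹3,276

₹7,962 > ₹3,276, so the standard income tax governs.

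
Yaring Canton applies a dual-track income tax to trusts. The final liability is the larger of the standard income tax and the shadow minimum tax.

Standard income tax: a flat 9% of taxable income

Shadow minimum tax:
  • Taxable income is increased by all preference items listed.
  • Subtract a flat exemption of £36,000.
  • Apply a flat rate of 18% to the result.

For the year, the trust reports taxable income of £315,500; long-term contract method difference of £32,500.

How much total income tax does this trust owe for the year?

Standard income tax:
  £315,500 × 9% = £28,395

Shadow minimum tax:
  Adjusted income: £315,500 + £32,500 = £348,000
  Less exemption £36,000 → base £312,000
  £312,000 × 18% = £56,160

£56,160 > £28,395, so the shadow minimum tax is the binding amount.

£56,160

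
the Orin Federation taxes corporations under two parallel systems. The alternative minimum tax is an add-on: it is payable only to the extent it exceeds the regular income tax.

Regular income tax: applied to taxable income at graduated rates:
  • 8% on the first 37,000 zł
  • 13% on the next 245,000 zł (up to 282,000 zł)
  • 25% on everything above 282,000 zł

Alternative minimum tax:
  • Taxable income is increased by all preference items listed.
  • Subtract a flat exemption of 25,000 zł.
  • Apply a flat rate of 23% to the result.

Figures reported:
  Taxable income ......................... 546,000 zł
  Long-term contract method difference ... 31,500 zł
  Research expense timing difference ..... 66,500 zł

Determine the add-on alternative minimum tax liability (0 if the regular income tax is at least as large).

Regular income tax:
  37,000 zł × 8% = 2,960 zł
  245,000 zł × 13% = 31,850 zł
  264,000 zł × 25% = 66,000 zł
  → 100,810 zł

Alternative minimum tax:
  Adjusted income: 546,000 zł + 31,500 zł + 66,500 zł = 644,000 zł
  Less exemption 25,000 zł → base 619,000 zł
  619,000 zł × 23% = 142,370 zł

Excess of alternative minimum tax over regular income tax: 142,370 zł − 100,810 zł = 41,560 zł.

41,560 zł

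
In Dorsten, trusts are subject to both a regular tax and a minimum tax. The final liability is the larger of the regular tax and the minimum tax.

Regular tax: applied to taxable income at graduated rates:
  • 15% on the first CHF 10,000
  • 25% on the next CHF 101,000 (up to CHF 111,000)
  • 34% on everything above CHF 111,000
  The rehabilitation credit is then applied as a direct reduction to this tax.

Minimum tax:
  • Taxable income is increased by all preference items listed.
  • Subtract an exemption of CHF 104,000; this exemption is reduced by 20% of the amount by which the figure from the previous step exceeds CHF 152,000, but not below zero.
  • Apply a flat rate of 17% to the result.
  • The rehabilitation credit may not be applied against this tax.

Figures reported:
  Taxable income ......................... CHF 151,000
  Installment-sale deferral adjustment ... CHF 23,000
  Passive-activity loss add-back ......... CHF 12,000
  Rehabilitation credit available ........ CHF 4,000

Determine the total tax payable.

CHF 36,350

Minimum tax:
  Adjusted income: CHF 151,000 + CHF 23,000 + CHF 12,000 = CHF 186,000
  Exemption: CHF 104,000 − 20% × (CHF 186,000 − CHF 152,000) = CHF 104,000 − CHF 6,800 = CHF 97,200
  Base: CHF 186,000 − CHF 97,200 = CHF 88,800
  CHF 88,800 × 17% = CHF 15,096

Regular tax:
  CHF 10,000 × 15% = CHF 1,500
  CHF 101,000 × 25% = CHF 25,250
  CHF 40,000 × 34% = CHF 13,600
  → CHF 40,350
  Less rehabilitation credit CHF 4,000 → CHF 36,350

CHF 36,350 > CHF 15,096, so the regular tax governs.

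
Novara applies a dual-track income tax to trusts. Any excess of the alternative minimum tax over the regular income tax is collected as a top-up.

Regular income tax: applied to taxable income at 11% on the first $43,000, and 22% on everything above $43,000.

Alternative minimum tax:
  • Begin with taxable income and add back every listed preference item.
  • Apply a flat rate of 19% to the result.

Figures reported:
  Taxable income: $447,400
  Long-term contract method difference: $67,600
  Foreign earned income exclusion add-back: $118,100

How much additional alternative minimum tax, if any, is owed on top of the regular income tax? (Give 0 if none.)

$26,591

Regular income tax:
  $43,000 × 11% = $4,730
  $404,400 × 22% = $88,968
  → $93,698

Alternative minimum tax:
  Adjusted income: $447,400 + $67,600 + $118,100 = $633,100
  $633,100 × 19% = $120,289

Excess of alternative minimum tax over regular income tax: $120,289 − $93,698 = $26,591.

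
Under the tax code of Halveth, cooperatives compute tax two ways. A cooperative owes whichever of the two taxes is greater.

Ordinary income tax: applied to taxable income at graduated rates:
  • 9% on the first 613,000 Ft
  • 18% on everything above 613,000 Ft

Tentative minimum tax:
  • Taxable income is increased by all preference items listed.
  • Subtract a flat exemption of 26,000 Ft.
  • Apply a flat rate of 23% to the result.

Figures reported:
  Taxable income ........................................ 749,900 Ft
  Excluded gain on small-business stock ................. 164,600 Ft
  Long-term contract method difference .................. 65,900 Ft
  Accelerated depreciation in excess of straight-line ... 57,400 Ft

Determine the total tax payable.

232,714 Ft

Ordinary income tax:
  613,000 Ft × 9% = 55,170 Ft
  136,900 Ft × 18% = 24,642 Ft
  → 79,812 Ft

Tentative minimum tax:
  Adjusted income: 749,900 Ft + 164,600 Ft + 65,900 Ft + 57,400 Ft = 1,037,800 Ft
  Less exemption 26,000 Ft → base 1,011,800 Ft
  1,011,800 Ft × 23% = 232,714 Ft

232,714 Ft > 79,812 Ft, so the tentative minimum tax is the binding amount.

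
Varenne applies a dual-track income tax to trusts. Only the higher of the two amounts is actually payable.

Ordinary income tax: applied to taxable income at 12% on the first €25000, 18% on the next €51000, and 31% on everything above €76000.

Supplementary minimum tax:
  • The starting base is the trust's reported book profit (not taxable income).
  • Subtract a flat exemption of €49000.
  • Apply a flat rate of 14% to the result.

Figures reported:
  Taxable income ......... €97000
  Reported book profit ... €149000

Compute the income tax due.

€18690

Supplementary minimum tax:
  Base (reported book profit): €149000
  Less exemption €49000 → base €100000
  €100000 × 14% = €14000

Ordinary income tax:
  €25000 × 12% = €3000
  €51000 × 18% = €9180
  €21000 × 31% = €6510
  → €18690

€18690 > €14000, so the ordinary income tax governs.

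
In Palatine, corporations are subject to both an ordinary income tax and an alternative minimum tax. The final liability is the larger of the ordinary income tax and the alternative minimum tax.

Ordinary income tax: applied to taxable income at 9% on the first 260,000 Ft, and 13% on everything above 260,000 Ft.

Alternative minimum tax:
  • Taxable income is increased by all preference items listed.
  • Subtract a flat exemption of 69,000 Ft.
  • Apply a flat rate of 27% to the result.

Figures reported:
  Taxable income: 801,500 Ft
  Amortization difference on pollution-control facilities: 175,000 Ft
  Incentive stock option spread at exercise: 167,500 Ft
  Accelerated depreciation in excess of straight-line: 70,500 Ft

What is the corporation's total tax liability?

Alternative minimum tax:
  Adjusted income: 801,500 Ft + 175,000 Ft + 167,500 Ft + 70,500 Ft = 1,214,500 Ft
  Less exemption 69,000 Ft → base 1,145,500 Ft
  1,145,500 Ft × 27% = 309,285 Ft

Ordinary income tax:
  260,000 Ft × 9% = 23,400 Ft
  541,500 Ft × 13% = 70,395 Ft
  → 93,795 Ft

309,285 Ft > 93,795 Ft, so the alternative minimum tax is the binding amount.

309,285 Ft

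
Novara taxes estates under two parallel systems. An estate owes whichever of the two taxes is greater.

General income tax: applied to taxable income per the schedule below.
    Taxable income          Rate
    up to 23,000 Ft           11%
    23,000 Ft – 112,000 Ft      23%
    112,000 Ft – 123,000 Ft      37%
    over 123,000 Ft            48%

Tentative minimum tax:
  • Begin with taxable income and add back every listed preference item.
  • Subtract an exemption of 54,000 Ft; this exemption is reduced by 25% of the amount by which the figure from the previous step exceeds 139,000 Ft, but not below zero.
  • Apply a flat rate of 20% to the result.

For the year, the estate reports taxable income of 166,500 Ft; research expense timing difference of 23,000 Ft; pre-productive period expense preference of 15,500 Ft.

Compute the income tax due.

Tentative minimum tax:
  Adjusted income: 166,500 Ft + 23,000 Ft + 15,500 Ft = 205,000 Ft
  Exemption: 54,000 Ft − 25% × (205,000 Ft − 139,000 Ft) = 54,000 Ft − 16,500 Ft = 37,500 Ft
  Base: 205,000 Ft − 37,500 Ft = 167,500 Ft
  167,500 Ft × 20% = 33,500 Ft

General income tax:
  23,000 Ft × 11% = 2,530 Ft
  89,000 Ft × 23% = 20,470 Ft
  11,000 Ft × 37% = 4,070 Ft
  43,500 Ft × 48% = 20,880 Ft
  → 47,950 Ft

47,950 Ft > 33,500 Ft, so the general income tax governs.

47,950 Ft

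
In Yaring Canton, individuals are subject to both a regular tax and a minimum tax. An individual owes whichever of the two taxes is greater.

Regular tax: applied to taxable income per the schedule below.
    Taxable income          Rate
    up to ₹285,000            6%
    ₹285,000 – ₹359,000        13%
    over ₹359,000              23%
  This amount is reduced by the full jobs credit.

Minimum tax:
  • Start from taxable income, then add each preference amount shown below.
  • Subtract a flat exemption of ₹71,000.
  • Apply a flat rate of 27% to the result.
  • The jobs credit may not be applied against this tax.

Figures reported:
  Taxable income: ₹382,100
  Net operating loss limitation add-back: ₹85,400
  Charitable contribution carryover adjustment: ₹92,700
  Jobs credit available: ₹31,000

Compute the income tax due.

₹132,084

Regular tax:
  ₹285,000 × 6% = ₹17,100
  ₹74,000 × 13% = ₹9,620
  ₹23,100 × 23% = ₹5,313
  → ₹32,033
  Less jobs credit ₹31,000 → ₹1,033

Minimum tax:
  Adjusted income: ₹382,100 + ₹85,400 + ₹92,700 = ₹560,200
  Less exemption ₹71,000 → base ₹489,200
  ₹489,200 × 27% = ₹132,084

₹132,084 > ₹1,033, so the minimum tax is the binding amount.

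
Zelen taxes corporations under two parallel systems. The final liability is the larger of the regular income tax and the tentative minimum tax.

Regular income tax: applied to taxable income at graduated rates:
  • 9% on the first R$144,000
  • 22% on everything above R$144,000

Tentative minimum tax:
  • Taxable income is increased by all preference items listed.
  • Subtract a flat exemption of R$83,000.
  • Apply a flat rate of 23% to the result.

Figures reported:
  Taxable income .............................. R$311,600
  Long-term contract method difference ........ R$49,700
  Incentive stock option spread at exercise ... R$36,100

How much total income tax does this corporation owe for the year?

Regular income tax:
  R$144,000 × 9% = R$12,960
  R$167,600 × 22% = R$36,872
  → R$49,832

Tentative minimum tax:
  Adjusted income: R$311,600 + R$49,700 + R$36,100 = R$397,400
  Less exemption R$83,000 → base R$314,400
  R$314,400 × 23% = R$72,312

R$72,312 > R$49,832, so the tentative minimum tax is the binding amount.

R$72,312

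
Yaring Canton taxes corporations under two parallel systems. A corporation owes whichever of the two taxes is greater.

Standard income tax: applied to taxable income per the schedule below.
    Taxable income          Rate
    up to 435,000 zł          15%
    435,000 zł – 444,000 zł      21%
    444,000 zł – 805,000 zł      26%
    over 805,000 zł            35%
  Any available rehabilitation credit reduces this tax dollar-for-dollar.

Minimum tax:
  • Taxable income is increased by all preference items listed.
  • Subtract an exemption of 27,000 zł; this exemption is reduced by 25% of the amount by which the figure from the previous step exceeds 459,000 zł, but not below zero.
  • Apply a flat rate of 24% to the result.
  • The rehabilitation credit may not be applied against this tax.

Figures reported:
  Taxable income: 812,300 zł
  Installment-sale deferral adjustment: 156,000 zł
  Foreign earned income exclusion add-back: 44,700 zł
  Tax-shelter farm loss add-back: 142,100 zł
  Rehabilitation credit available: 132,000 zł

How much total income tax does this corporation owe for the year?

277,224 zł

Minimum tax:
  Adjusted income: 812,300 zł + 156,000 zł + 44,700 zł + 142,100 zł = 1,155,100 zł
  Exemption: 25% × (1,155,100 zł − 459,000 zł) = 174,025 zł ≥ 27,000 zł, so the exemption is fully phased out
  Base: 1,155,100 zł − 0 zł = 1,155,100 zł
  1,155,100 zł × 24% = 277,224 zł

Standard income tax:
  435,000 zł × 15% = 65,250 zł
  9,000 zł × 21% = 1,890 zł
  361,000 zł × 26% = 93,860 zł
  7,300 zł × 35% = 2,555 zł
  → 163,555 zł
  Less rehabilitation credit 132,000 zł → 31,555 zł

277,224 zł > 31,555 zł, so the minimum tax is the binding amount.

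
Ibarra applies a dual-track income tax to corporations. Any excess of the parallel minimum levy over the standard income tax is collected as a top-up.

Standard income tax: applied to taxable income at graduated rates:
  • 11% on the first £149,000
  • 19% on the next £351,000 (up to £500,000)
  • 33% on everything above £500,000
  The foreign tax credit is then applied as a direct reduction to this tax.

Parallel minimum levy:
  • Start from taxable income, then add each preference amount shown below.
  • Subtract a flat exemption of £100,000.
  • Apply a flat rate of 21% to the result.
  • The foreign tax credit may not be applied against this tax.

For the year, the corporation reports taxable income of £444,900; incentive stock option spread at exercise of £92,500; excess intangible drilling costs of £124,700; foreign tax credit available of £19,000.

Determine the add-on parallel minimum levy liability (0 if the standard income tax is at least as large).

£64,430

Standard income tax:
  £149,000 × 11% = £16,390
  £295,900 × 19% = £56,221
  → £72,611
  Less foreign tax credit £19,000 → £53,611

Parallel minimum levy:
  Adjusted income: £444,900 + £92,500 + £124,700 = £662,100
  Less exemption £100,000 → base £562,100
  £562,100 × 21% = £118,041

Excess of parallel minimum levy over standard income tax: £118,041 − £53,611 = £64,430.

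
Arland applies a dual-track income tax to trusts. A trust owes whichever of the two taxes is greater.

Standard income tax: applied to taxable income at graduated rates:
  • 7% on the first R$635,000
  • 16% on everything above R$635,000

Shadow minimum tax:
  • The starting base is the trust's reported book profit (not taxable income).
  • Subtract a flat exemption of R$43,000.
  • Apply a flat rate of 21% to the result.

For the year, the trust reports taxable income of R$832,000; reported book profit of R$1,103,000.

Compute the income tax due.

R$222,600

Shadow minimum tax:
  Base (reported book profit): R$1,103,000
  Less exemption R$43,000 → base R$1,060,000
  R$1,060,000 × 21% = R$222,600

Standard income tax:
  R$635,000 × 7% = R$44,450
  R$197,000 × 16% = R$31,520
  → R$75,970

R$222,600 > R$75,970, so the shadow minimum tax is the binding amount.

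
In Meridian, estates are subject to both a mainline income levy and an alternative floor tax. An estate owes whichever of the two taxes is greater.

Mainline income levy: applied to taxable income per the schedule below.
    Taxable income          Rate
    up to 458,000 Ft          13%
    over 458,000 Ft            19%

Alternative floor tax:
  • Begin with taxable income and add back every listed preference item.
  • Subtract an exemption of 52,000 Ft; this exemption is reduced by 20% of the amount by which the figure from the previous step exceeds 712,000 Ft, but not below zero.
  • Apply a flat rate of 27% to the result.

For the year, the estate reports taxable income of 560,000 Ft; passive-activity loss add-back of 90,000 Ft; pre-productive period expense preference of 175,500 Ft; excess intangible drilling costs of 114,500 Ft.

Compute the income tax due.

252,072 Ft

Mainline income levy:
  458,000 Ft × 13% = 59,540 Ft
  102,000 Ft × 19% = 19,380 Ft
  → 78,920 Ft

Alternative floor tax:
  Adjusted income: 560,000 Ft + 90,000 Ft + 175,500 Ft + 114,500 Ft = 940,000 Ft
  Exemption: 52,000 Ft − 20% × (940,000 Ft − 712,000 Ft) = 52,000 Ft − 45,600 Ft = 6,400 Ft
  Base: 940,000 Ft − 6,400 Ft = 933,600 Ft
  933,600 Ft × 27% = 252,072 Ft

252,072 Ft > 78,920 Ft, so the alternative floor tax is the binding amount.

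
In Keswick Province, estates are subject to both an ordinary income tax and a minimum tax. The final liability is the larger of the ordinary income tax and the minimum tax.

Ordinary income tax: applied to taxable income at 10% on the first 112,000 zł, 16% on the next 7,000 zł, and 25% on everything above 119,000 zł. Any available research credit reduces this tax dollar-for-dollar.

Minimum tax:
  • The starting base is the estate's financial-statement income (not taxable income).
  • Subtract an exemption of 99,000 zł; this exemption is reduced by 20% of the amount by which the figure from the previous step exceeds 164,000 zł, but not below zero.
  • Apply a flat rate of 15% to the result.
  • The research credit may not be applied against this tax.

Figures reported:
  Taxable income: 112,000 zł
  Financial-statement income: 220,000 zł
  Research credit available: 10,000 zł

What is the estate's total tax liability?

19,830 zł

Ordinary income tax:
  112,000 zł × 10% = 11,200 zł
  Less research credit 10,000 zł → 1,200 zł

Minimum tax:
  Base (financial-statement income): 220,000 zł
  Exemption: 99,000 zł − 20% × (220,000 zł − 164,000 zł) = 99,000 zł − 11,200 zł = 87,800 zł
  Base: 220,000 zł − 87,800 zł = 132,200 zł
  132,200 zł × 15% = 19,830 zł

19,830 zł > 1,200 zł, so the minimum tax is the binding amount.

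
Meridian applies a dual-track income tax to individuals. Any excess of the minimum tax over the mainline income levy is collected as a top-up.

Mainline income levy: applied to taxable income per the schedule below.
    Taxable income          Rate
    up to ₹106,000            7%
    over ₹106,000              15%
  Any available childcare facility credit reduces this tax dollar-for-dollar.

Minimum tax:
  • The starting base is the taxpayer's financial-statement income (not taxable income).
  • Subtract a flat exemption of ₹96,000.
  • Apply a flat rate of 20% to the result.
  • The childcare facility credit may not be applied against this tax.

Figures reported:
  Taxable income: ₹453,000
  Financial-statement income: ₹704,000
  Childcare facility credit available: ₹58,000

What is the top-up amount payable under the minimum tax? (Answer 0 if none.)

₹120,130

Mainline income levy:
  ₹106,000 × 7% = ₹7,420
  ₹347,000 × 15% = ₹52,050
  → ₹59,470
  Less childcare facility credit ₹58,000 → ₹1,470

Minimum tax:
  Base (financial-statement income): ₹704,000
  Less exemption ₹96,000 → base ₹608,000
  ₹608,000 × 20% = ₹121,600

Excess of minimum tax over mainline income levy: ₹121,600 − ₹1,470 = ₹120,130.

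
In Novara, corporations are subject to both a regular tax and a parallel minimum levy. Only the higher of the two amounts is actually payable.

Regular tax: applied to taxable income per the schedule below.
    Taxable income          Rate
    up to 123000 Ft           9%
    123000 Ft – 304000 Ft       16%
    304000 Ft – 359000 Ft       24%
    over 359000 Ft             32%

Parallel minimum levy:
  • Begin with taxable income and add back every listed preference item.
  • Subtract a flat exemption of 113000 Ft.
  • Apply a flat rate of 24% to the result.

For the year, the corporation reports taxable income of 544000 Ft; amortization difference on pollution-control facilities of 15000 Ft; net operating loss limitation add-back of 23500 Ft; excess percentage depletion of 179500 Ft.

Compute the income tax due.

Regular tax:
  123000 Ft × 9% = 11070 Ft
  181000 Ft × 16% = 28960 Ft
  55000 Ft × 24% = 13200 Ft
  185000 Ft × 32% = 59200 Ft
  → 112430 Ft

Parallel minimum levy:
  Adjusted income: 544000 Ft + 15000 Ft + 23500 Ft + 179500 Ft = 762000 Ft
  Less exemption 113000 Ft → base 649000 Ft
  649000 Ft × 24% = 155760 Ft

155760 Ft > 112430 Ft, so the parallel minimum levy is the binding amount.

155760 Ft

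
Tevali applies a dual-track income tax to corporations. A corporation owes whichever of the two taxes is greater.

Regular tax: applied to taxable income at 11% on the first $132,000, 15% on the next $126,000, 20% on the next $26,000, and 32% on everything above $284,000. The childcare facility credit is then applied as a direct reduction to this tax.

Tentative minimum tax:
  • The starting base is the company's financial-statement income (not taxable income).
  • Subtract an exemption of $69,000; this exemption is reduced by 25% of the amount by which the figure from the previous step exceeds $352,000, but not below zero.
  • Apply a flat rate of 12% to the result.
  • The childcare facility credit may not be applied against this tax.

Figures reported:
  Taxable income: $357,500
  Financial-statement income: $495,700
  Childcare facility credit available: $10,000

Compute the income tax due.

Regular tax:
  $132,000 × 11% = $14,520
  $126,000 × 15% = $18,900
  $26,000 × 20% = $5,200
  $73,500 × 32% = $23,520
  → $62,140
  Less childcare facility credit $10,000 → $52,140

Tentative minimum tax:
  Base (financial-statement income): $495,700
  Exemption: $69,000 − 25% × ($495,700 − $352,000) = $69,000 − $35,925 = $33,075
  Base: $495,700 − $33,075 = $462,625
  $462,625 × 12% = $55,515

$55,515 > $52,140, so the tentative minimum tax is the binding amount.

$55,515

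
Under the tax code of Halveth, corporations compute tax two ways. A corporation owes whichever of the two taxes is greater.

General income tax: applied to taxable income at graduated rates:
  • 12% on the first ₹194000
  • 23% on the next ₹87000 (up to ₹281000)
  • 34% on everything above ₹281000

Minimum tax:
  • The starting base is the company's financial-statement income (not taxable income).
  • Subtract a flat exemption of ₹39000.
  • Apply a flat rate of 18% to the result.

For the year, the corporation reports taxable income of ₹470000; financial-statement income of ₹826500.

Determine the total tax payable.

Minimum tax:
  Base (financial-statement income): ₹826500
  Less exemption ₹39000 → base ₹787500
  ₹787500 × 18% = ₹141750

General income tax:
  ₹194000 × 12% = ₹23280
  ₹87000 × 23% = ₹20010
  ₹189000 × 34% = ₹64260
  → ₹107550

₹141750 > ₹107550, so the minimum tax is the binding amount.

₹141750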